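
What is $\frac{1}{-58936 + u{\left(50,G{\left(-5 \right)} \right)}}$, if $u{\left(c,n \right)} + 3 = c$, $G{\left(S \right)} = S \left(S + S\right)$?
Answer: $- \frac{1}{58889} \approx -1.6981 \cdot 10^{-5}$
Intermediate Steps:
$G{\left(S \right)} = 2 S^{2}$ ($G{\left(S \right)} = S 2 S = 2 S^{2}$)
$u{\left(c,n \right)} = -3 + c$
$\frac{1}{-58936 + u{\left(50,G{\left(-5 \right)} \right)}} = \frac{1}{-58936 + \left(-3 + 50\right)} = \frac{1}{-58936 + 47} = \frac{1}{-58889} = - \frac{1}{58889}$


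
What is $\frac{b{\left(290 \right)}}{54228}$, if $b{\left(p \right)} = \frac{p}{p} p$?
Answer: $\frac{145}{27114} \approx 0.0053478$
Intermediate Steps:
$b{\left(p \right)} = p$ ($b{\left(p \right)} = 1 p = p$)
$\frac{b{\left(290 \right)}}{54228} = \frac{290}{54228} = 290 \cdot \frac{1}{54228} = \frac{145}{27114}$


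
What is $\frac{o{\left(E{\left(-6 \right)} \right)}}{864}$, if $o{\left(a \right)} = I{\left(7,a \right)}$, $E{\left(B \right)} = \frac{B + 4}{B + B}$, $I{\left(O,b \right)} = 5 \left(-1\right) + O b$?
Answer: $- \frac{23}{5184} \approx -0.0044367$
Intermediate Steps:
$I{\left(O,b \right)} = -5 + O b$
$E{\left(B \right)} = \frac{4 + B}{2 B}$
$o{\left(a \right)} = -5 + 7 a$
$\frac{o{\left(E{\left(-6 \right)} \right)}}{864} = \frac{-5 + 7 \frac{4 - 6}{2 \left(-6\right)}}{864} = \left(-5 + 7 \cdot \frac{1}{2} \left(- \frac{1}{6}\right) \left(-2\right)\right) \frac{1}{864} = \left(-5 + 7 \cdot \frac{1}{6}\right) \frac{1}{864} = \left(-5 + \frac{7}{6}\right) \frac{1}{864} = \left(- \frac{23}{6}\right) \frac{1}{864} = - \frac{23}{5184}$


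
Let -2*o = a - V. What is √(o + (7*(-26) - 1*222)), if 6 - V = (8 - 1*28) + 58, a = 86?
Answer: I*√463 ≈ 21.517*I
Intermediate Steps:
V = -32 (V = 6 - ((8 - 1*28) + 58) = 6 - ((8 - 28) + 58) = 6 - (-20 + 58) = 6 - 1*38 = 6 - 38 = -32)
o = -59 (o = -(86 - 1*(-32))/2 = -(86 + 32)/2 = -½*118 = -59)
√(o + (7*(-26) - 1*222)) = √(-59 + (7*(-26) - 1*222)) = √(-59 + (-182 - 222)) = √(-59 - 404) = √(-463) = I*√463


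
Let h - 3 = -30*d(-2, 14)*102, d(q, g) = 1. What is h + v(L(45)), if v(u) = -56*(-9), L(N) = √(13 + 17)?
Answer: -2553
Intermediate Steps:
L(N) = √30
v(u) = 504
h = -3057 (h = 3 - 30*1*102 = 3 - 30*102 = 3 - 3060 = -3057)
h + v(L(45)) = -3057 + 504 = -2553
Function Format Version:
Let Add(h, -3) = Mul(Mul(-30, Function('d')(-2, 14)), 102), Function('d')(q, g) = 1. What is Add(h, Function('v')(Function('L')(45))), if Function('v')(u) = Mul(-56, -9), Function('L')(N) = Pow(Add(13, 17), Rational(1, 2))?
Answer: -2553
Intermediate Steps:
Function('L')(N) = Pow(30, Rational(1, 2))
Function('v')(u) = 504
h = -3057 (h = Add(3, Mul(Mul(-30, 1), 102)) = Add(3, Mul(-30, 102)) = Add(3, -3060) = -3057)
Add(h, Function('v')(Function('L')(45))) = Add(-3057, 504) = -2553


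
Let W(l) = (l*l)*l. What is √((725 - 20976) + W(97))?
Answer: 3*√99158 ≈ 944.68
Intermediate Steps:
W(l) = l³ (W(l) = l²*l = l³)
√((725 - 20976) + W(97)) = √((725 - 20976) + 97³) = √(-20251 + 912673) = √892422 = 3*√99158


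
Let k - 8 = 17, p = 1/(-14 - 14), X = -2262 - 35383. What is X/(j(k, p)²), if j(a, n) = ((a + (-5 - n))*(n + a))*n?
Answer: -18140760494080/153772995321 ≈ -117.97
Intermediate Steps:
X = -37645
p = -1/28 (p = 1/(-28) = -1/28 ≈ -0.035714)
k = 25 (k = 8 + 17 = 25)
j(a, n) = n*(a + n)*(-5 + a - n) (j(a, n) = ((-5 + a - n)*(a + n))*n = ((a + n)*(-5 + a - n))*n = n*(a + n)*(-5 + a - n))
X/(j(k, p)²) = -37645*784/(25² - (-1/28)² - 5*25 - 5*(-1/28))² = -37645*784/(625 - 1*1/784 - 125 + 5/28)² = -37645*784/(625 - 1/784 - 125 + 5/28)² = -37645/((-1/28*392139/784)²) = -37645/((-392139/21952)²) = -37645/153772995321/481890304 = -37645*481890304/153772995321 = -18140760494080/153772995321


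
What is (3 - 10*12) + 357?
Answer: 240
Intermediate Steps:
(3 - 10*12) + 357 = (3 - 120) + 357 = -117 + 357 = 240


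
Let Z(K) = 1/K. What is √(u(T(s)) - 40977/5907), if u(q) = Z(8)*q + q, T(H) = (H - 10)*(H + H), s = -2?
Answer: √182461323/1969 ≈ 6.8602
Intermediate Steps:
T(H) = 2*H*(-10 + H) (T(H) = (-10 + H)*(2*H) = 2*H*(-10 + H))
u(q) = 9*q/8 (u(q) = q/8 + q = 9*q/8)
√(u(T(s)) - 40977/5907) = √(9*(2*(-2)*(-10 - 2))/8 - 40977/5907) = √(9*(2*(-2)*(-12))/8 - 40977*1/5907) = √((9/8)*48 - 13659/1969) = √(54 - 13659/1969) = √(92667/1969) = √182461323/1969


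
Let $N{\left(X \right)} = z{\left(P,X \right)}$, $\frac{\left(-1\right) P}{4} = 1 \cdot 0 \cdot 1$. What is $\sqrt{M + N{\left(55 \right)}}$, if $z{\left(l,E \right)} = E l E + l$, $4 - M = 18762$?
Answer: $i \sqrt{18758} \approx 136.96 i$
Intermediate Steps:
$P = 0$ ($P = - 4 \cdot 1 \cdot 0 \cdot 1 = - 4 \cdot 0 \cdot 1 = \left(-4\right) 0 = 0$)
$M = -18758$ ($M = 4 - 18762 = -18758$)
$z{\left(l,E \right)} = l + l E^{2}$ ($z{\left(l,E \right)} = l E^{2} + l = l + l E^{2}$)
$N{\left(X \right)} = 0$ ($N{\left(X \right)} = 0 \left(1 + X^{2}\right) = 0$)
$\sqrt{M + N{\left(55 \right)}} = \sqrt{-18758 + 0} = \sqrt{-18758} = i \sqrt{18758}$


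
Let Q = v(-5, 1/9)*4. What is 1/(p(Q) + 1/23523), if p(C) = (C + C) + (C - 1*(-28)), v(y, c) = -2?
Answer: 23523/94093 ≈ 0.25000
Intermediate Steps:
Q = -8 (Q = -2*4 = -8)
p(C) = 28 + 3*C (p(C) = 2*C + (C + 28) = 2*C + (28 + C) = 28 + 3*C)
1/(p(Q) + 1/23523) = 1/((28 + 3*(-8)) + 1/23523) = 1/((28 - 24) + 1/23523) = 1/(4 + 1/23523) = 1/(94093/23523) = 23523/94093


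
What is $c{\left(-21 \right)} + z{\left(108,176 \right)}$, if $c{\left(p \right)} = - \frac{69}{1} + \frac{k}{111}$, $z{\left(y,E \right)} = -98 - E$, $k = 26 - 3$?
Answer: $- \frac{38050}{111} \approx -342.79$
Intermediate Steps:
$k = 23$ ($k = 26 - 3 = 23$)
$c{\left(p \right)} = - \frac{7636}{111}$ ($c{\left(p \right)} = - \frac{69}{1} + \frac{23}{111} = \left(-69\right) 1 + 23 \cdot \frac{1}{111} = -69 + \frac{23}{111} = - \frac{7636}{111}$)
$c{\left(-21 \right)} + z{\left(108,176 \right)} = - \frac{7636}{111} - 274 = - \frac{38050}{111}$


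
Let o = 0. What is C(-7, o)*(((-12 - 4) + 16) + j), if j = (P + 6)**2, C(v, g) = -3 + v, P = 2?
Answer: -640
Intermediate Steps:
j = 64 (j = (2 + 6)**2 = 8**2 = 64)
C(-7, o)*(((-12 - 4) + 16) + j) = (-3 - 7)*(((-12 - 4) + 16) + 64) = -10*((-16 + 16) + 64) = -10*(0 + 64) = -10*64 = -640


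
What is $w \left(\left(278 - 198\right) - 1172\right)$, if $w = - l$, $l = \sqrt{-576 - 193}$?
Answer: $1092 i \sqrt{769} \approx 30282.0 i$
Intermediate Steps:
$l = i \sqrt{769}$ ($l = \sqrt{-769} = i \sqrt{769} \approx 27.731 i$)
$w = - i \sqrt{769} \approx - 27.731 i$
$w \left(\left(278 - 198\right) - 1172\right) = - i \sqrt{769} \left(\left(278 - 198\right) - 1172\right) = - i \sqrt{769} \left(80 - 1172\right) = - i \sqrt{769} \left(-1092\right) = 1092 i \sqrt{769}$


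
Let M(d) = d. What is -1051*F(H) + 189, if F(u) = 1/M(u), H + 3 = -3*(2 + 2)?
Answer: 3886/15 ≈ 259.07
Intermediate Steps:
H = -15 (H = -3 - 3*(2 + 2) = -3 - 3*4 = -3 - 12 = -15)
F(u) = 1/u
-1051*F(H) + 189 = -1051/(-15) + 189 = -1051*(-1/15) + 189 = 1051/15 + 189 = 3886/15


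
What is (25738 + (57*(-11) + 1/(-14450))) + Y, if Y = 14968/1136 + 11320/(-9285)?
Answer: 23931992371289/952594575 ≈ 25123.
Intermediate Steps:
Y = 3152959/263694 (Y = 14968*(1/1136) + 11320*(-1/9285) = 1871/142 - 2264/1857 = 3152959/263694 ≈ 11.957)
(25738 + (57*(-11) + 1/(-14450))) + Y = (25738 + (57*(-11) + 1/(-14450))) + 3152959/263694 = (25738 + (-627 - 1/14450)) + 3152959/263694 = (25738 - 9060151/14450) + 3152959/263694 = 362853949/14450 + 3152959/263694 = 23931992371289/952594575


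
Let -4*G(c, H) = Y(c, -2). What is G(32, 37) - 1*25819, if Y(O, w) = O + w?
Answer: -51653/2 ≈ -25827.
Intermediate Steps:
G(c, H) = 1/2 - c/4 (G(c, H) = -(c - 2)/4 = -(-2 + c)/4 = 1/2 - c/4)
G(32, 37) - 1*25819 = (1/2 - 1/4*32) - 1*25819 = (1/2 - 8) - 25819 = -15/2 - 25819 = -51653/2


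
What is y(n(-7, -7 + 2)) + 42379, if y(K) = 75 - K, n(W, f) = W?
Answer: 42461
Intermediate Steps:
y(n(-7, -7 + 2)) + 42379 = (75 - 1*(-7)) + 42379 = (75 + 7) + 42379 = 82 + 42379 = 42461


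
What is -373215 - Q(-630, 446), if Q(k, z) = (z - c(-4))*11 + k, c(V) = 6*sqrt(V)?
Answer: -377491 + 132*I ≈ -3.7749e+5 + 132.0*I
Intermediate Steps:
Q(k, z) = k - 132*I + 11*z (Q(k, z) = (z - 6*sqrt(-4))*11 + k = (z - 6*2*I)*11 + k = (z - 12*I)*11 + k = (-132*I + 11*z) + k = k - 132*I + 11*z)
-373215 - Q(-630, 446) = -373215 - (-630 - 132*I + 11*446) = -373215 - (-630 - 132*I + 4906) = -373215 - (4276 - 132*I) = -373215 + (-4276 + 132*I) = -377491 + 132*I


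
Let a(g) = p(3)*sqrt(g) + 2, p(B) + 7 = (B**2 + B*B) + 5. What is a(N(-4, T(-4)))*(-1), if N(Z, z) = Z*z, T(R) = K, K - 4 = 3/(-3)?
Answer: -2 - 32*I*sqrt(3) ≈ -2.0 - 55.426*I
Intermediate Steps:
K = 3 (K = 4 + 3/(-3) = 4 + 3*(-1/3) = 4 - 1 = 3)
T(R) = 3
p(B) = -2 + 2*B**2 (p(B) = -7 + ((B**2 + B*B) + 5) = -7 + ((B**2 + B**2) + 5) = -7 + (2*B**2 + 5) = -7 + (5 + 2*B**2) = -2 + 2*B**2)
a(g) = 2 + 16*sqrt(g) (a(g) = (-2 + 2*3**2)*sqrt(g) + 2 = (-2 + 2*9)*sqrt(g) + 2 = (-2 + 18)*sqrt(g) + 2 = 16*sqrt(g) + 2 = 2 + 16*sqrt(g))
a(N(-4, T(-4)))*(-1) = (2 + 16*sqrt(-4*3))*(-1) = (2 + 16*sqrt(-12))*(-1) = (2 + 16*(2*I*sqrt(3)))*(-1) = (2 + 32*I*sqrt(3))*(-1) = -2 - 32*I*sqrt(3)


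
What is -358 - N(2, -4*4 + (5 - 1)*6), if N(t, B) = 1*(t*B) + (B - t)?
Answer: -380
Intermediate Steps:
N(t, B) = B - t + B*t (N(t, B) = 1*(B*t) + (B - t) = B*t + (B - t) = B - t + B*t)
-358 - N(2, -4*4 + (5 - 1)*6) = -358 - ((-4*4 + (5 - 1)*6) - 1*2 + (-4*4 + (5 - 1)*6)*2) = -358 - ((-16 + 4*6) - 2 + (-16 + 4*6)*2) = -358 - ((-16 + 24) - 2 + (-16 + 24)*2) = -358 - (8 - 2 + 8*2) = -358 - (8 - 2 + 16) = -358 - 1*22 = -358 - 22 = -380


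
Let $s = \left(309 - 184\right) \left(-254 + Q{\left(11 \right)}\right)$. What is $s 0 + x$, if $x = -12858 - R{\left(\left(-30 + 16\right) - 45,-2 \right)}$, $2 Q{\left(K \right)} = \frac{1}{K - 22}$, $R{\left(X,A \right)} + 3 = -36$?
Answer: $-12819$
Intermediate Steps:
$R{\left(X,A \right)} = -39$ ($R{\left(X,A \right)} = -3 - 36 = -39$)
$Q{\left(K \right)} = \frac{1}{2 \left(-22 + K\right)}$ ($Q{\left(K \right)} = \frac{1}{2 \left(K - 22\right)} = \frac{1}{2 \left(-22 + K\right)}$)
$s = - \frac{698625}{22}$ ($s = \left(309 - 184\right) \left(-254 + \frac{1}{2 \left(-22 + 11\right)}\right) = 125 \left(-254 + \frac{1}{2 \left(-11\right)}\right) = 125 \left(-254 + \frac{1}{2} \left(- \frac{1}{11}\right)\right) = 125 \left(-254 - \frac{1}{22}\right) = 125 \left(- \frac{5589}{22}\right) = - \frac{698625}{22} \approx -31756.0$)
$x = -12819$ ($x = -12858 - -39 = -12858 + 39 = -12819$)
$s 0 + x = \left(- \frac{698625}{22}\right) 0 - 12819 = 0 - 12819 = -12819$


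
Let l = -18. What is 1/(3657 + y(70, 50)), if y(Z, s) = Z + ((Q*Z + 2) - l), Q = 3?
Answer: 1/3957 ≈ 0.00025272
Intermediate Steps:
y(Z, s) = 20 + 4*Z (y(Z, s) = Z + ((3*Z + 2) - 1*(-18)) = Z + ((2 + 3*Z) + 18) = Z + (20 + 3*Z) = 20 + 4*Z)
1/(3657 + y(70, 50)) = 1/(3657 + (20 + 4*70)) = 1/(3657 + (20 + 280)) = 1/(3657 + 300) = 1/3957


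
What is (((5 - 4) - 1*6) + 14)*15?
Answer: 135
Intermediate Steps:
(((5 - 4) - 1*6) + 14)*15 = ((1 - 6) + 14)*15 = (-5 + 14)*15 = 9*15 = 135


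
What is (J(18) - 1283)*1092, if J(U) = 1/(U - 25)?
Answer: -1401192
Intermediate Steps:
J(U) = 1/(-25 + U)
(J(18) - 1283)*1092 = (1/(-25 + 18) - 1283)*1092 = (1/(-7) - 1283)*1092 = (-⅐ - 1283)*1092 = -8982/7*1092 = -1401192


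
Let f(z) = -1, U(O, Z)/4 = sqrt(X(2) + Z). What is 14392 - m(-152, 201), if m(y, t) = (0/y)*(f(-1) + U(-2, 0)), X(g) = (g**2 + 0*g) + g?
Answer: 14392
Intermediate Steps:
X(g) = g + g**2 (X(g) = (g**2 + 0) + g = g**2 + g = g + g**2)
U(O, Z) = 4*sqrt(6 + Z) (U(O, Z) = 4*sqrt(2*(1 + 2) + Z) = 4*sqrt(2*3 + Z) = 4*sqrt(6 + Z))
m(y, t) = 0 (m(y, t) = (0/y)*(-1 + 4*sqrt(6 + 0)) = 0*(-1 + 4*sqrt(6)) = 0)
14392 - m(-152, 201) = 14392 - 1*0 = 14392 + 0 = 14392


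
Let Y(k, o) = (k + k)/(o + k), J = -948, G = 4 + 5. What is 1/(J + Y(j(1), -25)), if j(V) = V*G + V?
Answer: -3/2848 ≈ -0.0010534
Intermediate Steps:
G = 9
j(V) = 10*V (j(V) = V*9 + V = 9*V + V = 10*V)
Y(k, o) = 2*k/(k + o) (Y(k, o) = (2*k)/(k + o) = 2*k/(k + o))
1/(J + Y(j(1), -25)) = 1/(-948 + 2*(10*1)/(10*1 - 25)) = 1/(-948 + 2*10/(10 - 25)) = 1/(-948 + 2*10/(-15)) = 1/(-948 + 2*10*(-1/15)) = 1/(-948 - 4/3) = 1/(-2848/3) = -3/2848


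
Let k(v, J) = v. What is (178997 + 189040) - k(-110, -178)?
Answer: 368147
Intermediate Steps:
(178997 + 189040) - k(-110, -178) = (178997 + 189040) - 1*(-110) = 368037 + 110 = 368147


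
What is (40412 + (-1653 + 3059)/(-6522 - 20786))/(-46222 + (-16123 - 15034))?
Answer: -551784745/1056532866 ≈ -0.52226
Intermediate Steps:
(40412 + (-1653 + 3059)/(-6522 - 20786))/(-46222 + (-16123 - 15034)) = (40412 + 1406/(-27308))/(-46222 - 31157) = (40412 + 1406*(-1/27308))/(-77379) = (40412 - 703/13654)*(-1/77379) = (551784745/13654)*(-1/77379) = -551784745/1056532866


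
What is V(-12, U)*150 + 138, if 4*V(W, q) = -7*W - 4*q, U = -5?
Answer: 4038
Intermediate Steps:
V(W, q) = -q - 7*W/4 (V(W, q) = (-7*W - 4*q)/4 = -q - 7*W/4)
V(-12, U)*150 + 138 = (-1*(-5) - 7/4*(-12))*150 + 138 = (5 + 21)*150 + 138 = 26*150 + 138 = 3900 + 138 = 4038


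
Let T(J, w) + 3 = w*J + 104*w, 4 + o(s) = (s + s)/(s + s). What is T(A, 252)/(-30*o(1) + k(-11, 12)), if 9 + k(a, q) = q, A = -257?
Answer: -12853/31 ≈ -414.61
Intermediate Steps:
o(s) = -3 (o(s) = -4 + (s + s)/(s + s) = -4 + (2*s)/((2*s)) = -4 + (2*s)*(1/(2*s)) = -4 + 1 = -3)
k(a, q) = -9 + q
T(J, w) = -3 + 104*w + J*w (T(J, w) = -3 + (w*J + 104*w) = -3 + (J*w + 104*w) = -3 + (104*w + J*w) = -3 + 104*w + J*w)
T(A, 252)/(-30*o(1) + k(-11, 12)) = (-3 + 104*252 - 257*252)/(-30*(-3) + (-9 + 12)) = (-3 + 26208 - 64764)/(90 + 3) = -38559/93 = -38559*1/93 = -12853/31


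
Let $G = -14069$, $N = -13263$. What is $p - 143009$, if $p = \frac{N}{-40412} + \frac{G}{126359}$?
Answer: $- \frac{730262897280183}{5106419908} \approx -1.4301 \cdot 10^{5}$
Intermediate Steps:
$p = \frac{1107342989}{5106419908}$ ($p = - \frac{13263}{-40412} - \frac{14069}{126359} = \left(-13263\right) \left(- \frac{1}{40412}\right) - \frac{14069}{126359} = \frac{13263}{40412} - \frac{14069}{126359} = \frac{1107342989}{5106419908} \approx 0.21685$)
$p - 143009 = \frac{1107342989}{5106419908} - 143009 = - \frac{730262897280183}{5106419908}$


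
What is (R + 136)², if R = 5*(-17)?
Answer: 2601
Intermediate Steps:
R = -85
(R + 136)² = (-85 + 136)² = 51² = 2601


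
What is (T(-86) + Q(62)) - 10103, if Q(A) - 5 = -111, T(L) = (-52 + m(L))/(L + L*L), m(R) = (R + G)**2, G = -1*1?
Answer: -74620273/7310 ≈ -10208.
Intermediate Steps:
G = -1
m(R) = (-1 + R)**2 (m(R) = (R - 1)**2 = (-1 + R)**2)
T(L) = (-52 + (-1 + L)**2)/(L + L**2) (T(L) = (-52 + (-1 + L)**2)/(L + L*L) = (-52 + (-1 + L)**2)/(L + L**2))
Q(A) = -106 (Q(A) = 5 - 111 = -106)
(T(-86) + Q(62)) - 10103 = ((-52 + (-1 - 86)**2)/((-86)*(1 - 86)) - 106) - 10103 = (-1/86*(-52 + (-87)**2)/(-85) - 106) - 10103 = (-1/86*(-1/85)*(-52 + 7569) - 106) - 10103 = (-1/86*(-1/85)*7517 - 106) - 10103 = (7517/7310 - 106) - 10103 = -767343/7310 - 10103 = -74620273/7310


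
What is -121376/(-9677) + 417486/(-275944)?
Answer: 866263733/78538532 ≈ 11.030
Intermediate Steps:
-121376/(-9677) + 417486/(-275944) = -121376*(-1/9677) + 417486*(-1/275944) = 121376/9677 - 12279/8116 = 866263733/78538532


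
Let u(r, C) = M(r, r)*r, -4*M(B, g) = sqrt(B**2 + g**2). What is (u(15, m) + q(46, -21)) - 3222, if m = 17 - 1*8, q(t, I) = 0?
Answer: -3222 - 225*sqrt(2)/4 ≈ -3301.6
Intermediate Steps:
m = 9 (m = 17 - 8 = 9)
M(B, g) = -sqrt(B**2 + g**2)/4
u(r, C) = -r*sqrt(2)*sqrt(r**2)/4 (u(r, C) = (-sqrt(r**2 + r**2)/4)*r = (-sqrt(2)*sqrt(r**2)/4)*r = -r*sqrt(2)*sqrt(r**2)/4)
(u(15, m) + q(46, -21)) - 3222 = (-1/4*15*sqrt(2)*sqrt(15**2) + 0) - 3222 = (-1/4*15*sqrt(2)*sqrt(225) + 0) - 3222 = (-1/4*15*sqrt(2)*15 + 0) - 3222 = (-225*sqrt(2)/4 + 0) - 3222 = -225*sqrt(2)/4 - 3222 = -3222 - 225*sqrt(2)/4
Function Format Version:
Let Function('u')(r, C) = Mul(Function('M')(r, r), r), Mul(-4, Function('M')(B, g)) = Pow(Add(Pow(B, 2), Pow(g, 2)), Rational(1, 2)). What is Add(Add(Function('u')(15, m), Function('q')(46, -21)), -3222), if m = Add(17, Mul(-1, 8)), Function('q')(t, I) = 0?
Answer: Add(-3222, Mul(Rational(-225, 4), Pow(2, Rational(1, 2)))) ≈ -3301.6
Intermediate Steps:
m = 9 (m = Add(17, -8) = 9)
Function('M')(B, g) = Mul(Rational(-1, 4), Pow(Add(Pow(B, 2), Pow(g, 2)), Rational(1, 2)))
Function('u')(r, C) = Mul(Rational(-1, 4), r, Pow(2, Rational(1, 2)), Pow(Pow(r, 2), Rational(1, 2))) (Function('u')(r, C) = Mul(Mul(Rational(-1, 4), Pow(Add(Pow(r, 2), Pow(r, 2)), Rational(1, 2))), r) = Mul(Mul(Rational(-1, 4), Pow(Mul(2, Pow(r, 2)), Rational(1, 2))), r) = Mul(Mul(Rational(-1, 4), Mul(Pow(2, Rational(1, 2)), Pow(Pow(r, 2), Rational(1, 2)))), r) = Mul(Mul(Rational(-1, 4), Pow(2, Rational(1, 2)), Pow(Pow(r, 2), Rational(1, 2))), r) = Mul(Rational(-1, 4), r, Pow(2, Rational(1, 2)), Pow(Pow(r, 2), Rational(1, 2))))
Add(Add(Function('u')(15, m), Function('q')(46, -21)), -3222) = Add(Add(Mul(Rational(-1, 4), 15, Pow(2, Rational(1, 2)), Pow(Pow(15, 2), Rational(1, 2))), 0), -3222) = Add(Add(Mul(Rational(-1, 4), 15, Pow(2, Rational(1, 2)), Pow(225, Rational(1, 2))), 0), -3222) = Add(Add(Mul(Rational(-1, 4), 15, Pow(2, Rational(1, 2)), 15), 0), -3222) = Add(Add(Mul(Rational(-225, 4), Pow(2, Rational(1, 2))), 0), -3222) = Add(Mul(Rational(-225, 4), Pow(2, Rational(1, 2))), -3222) = Add(-3222, Mul(Rational(-225, 4), Pow(2, Rational(1, 2))))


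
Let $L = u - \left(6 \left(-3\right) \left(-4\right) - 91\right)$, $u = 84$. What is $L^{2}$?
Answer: $10609$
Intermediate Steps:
$L = 103$ ($L = 84 - \left(6 \left(-3\right) \left(-4\right) - 91\right) = 84 - \left(\left(-18\right) \left(-4\right) - 91\right) = 84 - \left(72 - 91\right) = 84 - -19 = 84 + 19 = 103$)
$L^{2} = 103^{2} = 10609$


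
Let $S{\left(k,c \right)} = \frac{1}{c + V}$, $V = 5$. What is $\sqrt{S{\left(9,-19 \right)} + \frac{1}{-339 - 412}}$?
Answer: $\frac{3 i \sqrt{893690}}{10514} \approx 0.26974 i$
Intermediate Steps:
$S{\left(k,c \right)} = \frac{1}{5 + c}$ ($S{\left(k,c \right)} = \frac{1}{c + 5} = \frac{1}{5 + c}$)
$\sqrt{S{\left(9,-19 \right)} + \frac{1}{-339 - 412}} = \sqrt{\frac{1}{5 - 19} + \frac{1}{-339 - 412}} = \sqrt{\frac{1}{-14} + \frac{1}{-751}} = \sqrt{- \frac{1}{14} - \frac{1}{751}} = \sqrt{- \frac{765}{10514}} = \frac{3 i \sqrt{893690}}{10514}$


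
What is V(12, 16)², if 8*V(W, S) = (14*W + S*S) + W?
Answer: 11881/4 ≈ 2970.3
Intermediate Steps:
V(W, S) = S²/8 + 15*W/8 (V(W, S) = ((14*W + S*S) + W)/8 = ((14*W + S²) + W)/8 = ((S² + 14*W) + W)/8 = (S² + 15*W)/8 = S²/8 + 15*W/8)
V(12, 16)² = ((⅛)*16² + (15/8)*12)² = ((⅛)*256 + 45/2)² = (32 + 45/2)² = (109/2)² = 11881/4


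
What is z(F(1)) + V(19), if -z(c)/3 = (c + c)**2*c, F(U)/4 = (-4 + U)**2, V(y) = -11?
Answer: -559883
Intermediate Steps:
F(U) = 4*(-4 + U)**2
z(c) = -12*c**3 (z(c) = -3*(c + c)**2*c = -3*(2*c)**2*c = -3*4*c**2*c = -12*c**3)
z(F(1)) + V(19) = -12*64*(-4 + 1)**6 - 11 = -12*(4*(-3)**2)**3 - 11 = -12*(4*9)**3 - 11 = -12*36**3 - 11 = -12*46656 - 11 = -559872 - 11 = -559883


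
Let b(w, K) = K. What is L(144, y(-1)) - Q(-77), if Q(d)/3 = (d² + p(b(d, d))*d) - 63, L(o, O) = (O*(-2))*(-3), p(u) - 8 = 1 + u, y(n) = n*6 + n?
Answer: -33348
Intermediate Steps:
y(n) = 7*n (y(n) = 6*n + n = 7*n)
p(u) = 9 + u (p(u) = 8 + (1 + u) = 9 + u)
L(o, O) = 6*O (L(o, O) = -2*O*(-3) = 6*O)
Q(d) = -189 + 3*d² + 3*d*(9 + d) (Q(d) = 3*((d² + (9 + d)*d) - 63) = 3*((d² + d*(9 + d)) - 63) = 3*(-63 + d² + d*(9 + d)) = -189 + 3*d² + 3*d*(9 + d))
L(144, y(-1)) - Q(-77) = 6*(7*(-1)) - (-189 + 6*(-77)² + 27*(-77)) = 6*(-7) - (-189 + 6*5929 - 2079) = -42 - (-189 + 35574 - 2079) = -42 - 1*33306 = -42 - 33306 = -33348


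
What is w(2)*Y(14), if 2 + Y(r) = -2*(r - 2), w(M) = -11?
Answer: 286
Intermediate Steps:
Y(r) = 2 - 2*r (Y(r) = -2 - 2*(r - 2) = -2 - 2*(-2 + r) = -2 + (4 - 2*r) = 2 - 2*r)
w(2)*Y(14) = -11*(2 - 2*14) = -11*(2 - 28) = -11*(-26) = 286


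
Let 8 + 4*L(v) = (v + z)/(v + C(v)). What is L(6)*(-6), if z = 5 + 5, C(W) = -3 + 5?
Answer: 9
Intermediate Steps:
C(W) = 2
z = 10
L(v) = -2 + (10 + v)/(4*(2 + v)) (L(v) = -2 + ((v + 10)/(v + 2))/4 = -2 + ((10 + v)/(2 + v))/4 = -2 + (10 + v)/(4*(2 + v)))
L(6)*(-6) = ((-6 - 7*6)/(4*(2 + 6)))*(-6) = ((¼)*(-6 - 42)/8)*(-6) = ((¼)*(⅛)*(-48))*(-6) = -3/2*(-6) = 9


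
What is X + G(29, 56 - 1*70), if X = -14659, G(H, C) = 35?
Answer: -14624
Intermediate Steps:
X + G(29, 56 - 1*70) = -14659 + 35 = -14624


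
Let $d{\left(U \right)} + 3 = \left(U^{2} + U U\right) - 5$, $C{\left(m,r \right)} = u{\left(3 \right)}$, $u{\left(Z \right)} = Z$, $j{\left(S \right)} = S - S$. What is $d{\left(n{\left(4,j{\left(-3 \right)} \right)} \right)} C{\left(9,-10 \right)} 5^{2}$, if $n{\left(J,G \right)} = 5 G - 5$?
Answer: $3150$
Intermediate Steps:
$j{\left(S \right)} = 0$
$C{\left(m,r \right)} = 3$
$n{\left(J,G \right)} = -5 + 5 G$
$d{\left(U \right)} = -8 + 2 U^{2}$ ($d{\left(U \right)} = -3 - \left(5 - U^{2} - U U\right) = -3 + \left(\left(U^{2} + U^{2}\right) - 5\right) = -3 + \left(2 U^{2} - 5\right) = -3 + \left(-5 + 2 U^{2}\right) = -8 + 2 U^{2}$)
$d{\left(n{\left(4,j{\left(-3 \right)} \right)} \right)} C{\left(9,-10 \right)} 5^{2} = \left(-8 + 2 \left(-5 + 5 \cdot 0\right)^{2}\right) 3 \cdot 5^{2} = \left(-8 + 2 \left(-5 + 0\right)^{2}\right) 3 \cdot 25 = \left(-8 + 2 \left(-5\right)^{2}\right) 3 \cdot 25 = \left(-8 + 2 \cdot 25\right) 3 \cdot 25 = \left(-8 + 50\right) 3 \cdot 25 = 42 \cdot 3 \cdot 25 = 126 \cdot 25 = 3150$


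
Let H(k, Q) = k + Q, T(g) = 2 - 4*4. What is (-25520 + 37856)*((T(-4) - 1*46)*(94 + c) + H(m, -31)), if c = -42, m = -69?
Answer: -39721920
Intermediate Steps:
T(g) = -14 (T(g) = 2 - 16 = -14)
H(k, Q) = Q + k
(-25520 + 37856)*((T(-4) - 1*46)*(94 + c) + H(m, -31)) = (-25520 + 37856)*((-14 - 1*46)*(94 - 42) + (-31 - 69)) = 12336*((-14 - 46)*52 - 100) = 12336*(-60*52 - 100) = 12336*(-3120 - 100) = 12336*(-3220) = -39721920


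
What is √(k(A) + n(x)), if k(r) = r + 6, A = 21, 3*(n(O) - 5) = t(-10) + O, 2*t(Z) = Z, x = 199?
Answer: √870/3 ≈ 9.8319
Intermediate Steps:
t(Z) = Z/2
n(O) = 10/3 + O/3 (n(O) = 5 + ((½)*(-10) + O)/3 = 5 + (-5 + O)/3 = 5 + (-5/3 + O/3) = 10/3 + O/3)
k(r) = 6 + r
√(k(A) + n(x)) = √((6 + 21) + (10/3 + (⅓)*199)) = √(27 + (10/3 + 199/3)) = √(27 + 209/3) = √(290/3) = √870/3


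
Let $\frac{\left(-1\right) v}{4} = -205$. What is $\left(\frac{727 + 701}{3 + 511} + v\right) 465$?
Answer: $\frac{98326110}{257} \approx 3.8259 \cdot 10^{5}$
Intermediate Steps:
$v = 820$ ($v = \left(-4\right) \left(-205\right) = 820$)
$\left(\frac{727 + 701}{3 + 511} + v\right) 465 = \left(\frac{727 + 701}{3 + 511} + 820\right) 465 = \left(\frac{1428}{514} + 820\right) 465 = \left(1428 \cdot \frac{1}{514} + 820\right) 465 = \left(\frac{714}{257} + 820\right) 465 = \frac{211454}{257} \cdot 465 = \frac{98326110}{257}$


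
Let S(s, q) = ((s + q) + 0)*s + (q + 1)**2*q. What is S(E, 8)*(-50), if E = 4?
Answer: -34800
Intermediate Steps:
S(s, q) = q*(1 + q)**2 + s*(q + s) (S(s, q) = ((q + s) + 0)*s + (1 + q)**2*q = (q + s)*s + q*(1 + q)**2 = s*(q + s) + q*(1 + q)**2 = q*(1 + q)**2 + s*(q + s))
S(E, 8)*(-50) = (4**2 + 8*4 + 8*(1 + 8)**2)*(-50) = (16 + 32 + 8*9**2)*(-50) = (16 + 32 + 8*81)*(-50) = (16 + 32 + 648)*(-50) = 696*(-50) = -34800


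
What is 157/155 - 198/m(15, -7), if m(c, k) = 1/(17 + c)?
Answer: -981923/155 ≈ -6335.0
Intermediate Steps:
157/155 - 198/m(15, -7) = 157/155 - 198/(1/(17 + 15)) = 157*(1/155) - 198/(1/32) = 157/155 - 198/1/32 = 157/155 - 198*32 = 157/155 - 6336 = -981923/155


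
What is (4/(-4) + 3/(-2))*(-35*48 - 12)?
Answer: 4230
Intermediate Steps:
(4/(-4) + 3/(-2))*(-35*48 - 12) = (4*(-¼) + 3*(-½))*(-1680 - 12) = (-1 - 3/2)*(-1692) = -5/2*(-1692) = 4230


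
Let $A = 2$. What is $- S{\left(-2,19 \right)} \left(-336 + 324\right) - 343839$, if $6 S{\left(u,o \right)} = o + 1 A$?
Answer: $-343797$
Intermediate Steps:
$S{\left(u,o \right)} = \frac{1}{3} + \frac{o}{6}$ ($S{\left(u,o \right)} = \frac{o + 1 \cdot 2}{6} = \frac{o + 2}{6} = \frac{2 + o}{6} = \frac{1}{3} + \frac{o}{6}$)
$- S{\left(-2,19 \right)} \left(-336 + 324\right) - 343839 = - \left(\frac{1}{3} + \frac{1}{6} \cdot 19\right) \left(-336 + 324\right) - 343839 = - \left(\frac{1}{3} + \frac{19}{6}\right) \left(-12\right) - 343839 = - \frac{7 \left(-12\right)}{2} - 343839 = \left(-1\right) \left(-42\right) - 343839 = 42 - 343839 = -343797$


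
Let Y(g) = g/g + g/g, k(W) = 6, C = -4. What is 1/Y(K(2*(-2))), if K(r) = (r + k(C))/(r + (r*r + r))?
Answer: ½ ≈ 0.50000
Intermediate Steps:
K(r) = (6 + r)/(r² + 2*r) (K(r) = (r + 6)/(r + (r*r + r)) = (6 + r)/(r + (r² + r)) = (6 + r)/(r + (r + r²)) = (6 + r)/(r² + 2*r))
Y(g) = 2 (Y(g) = 1 + 1 = 2)
1/Y(K(2*(-2))) = 1/2 = ½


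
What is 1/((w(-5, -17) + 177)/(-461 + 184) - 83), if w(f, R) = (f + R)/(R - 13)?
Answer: -4155/347531 ≈ -0.011956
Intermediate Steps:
w(f, R) = (R + f)/(-13 + R)
1/((w(-5, -17) + 177)/(-461 + 184) - 83) = 1/(((-17 - 5)/(-13 - 17) + 177)/(-461 + 184) - 83) = 1/((-22/(-30) + 177)/(-277) - 83) = 1/((-1/30*(-22) + 177)*(-1/277) - 83) = 1/((11/15 + 177)*(-1/277) - 83) = 1/((2666/15)*(-1/277) - 83) = 1/(-2666/4155 - 83) = 1/(-347531/4155) = -4155/347531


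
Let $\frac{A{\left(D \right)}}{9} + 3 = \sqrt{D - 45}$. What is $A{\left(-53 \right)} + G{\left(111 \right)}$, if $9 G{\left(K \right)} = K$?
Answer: $- \frac{44}{3} + 63 i \sqrt{2} \approx -14.667 + 89.095 i$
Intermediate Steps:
$A{\left(D \right)} = -27 + 9 \sqrt{-45 + D}$ ($A{\left(D \right)} = -27 + 9 \sqrt{D - 45} = -27 + 9 \sqrt{-45 + D}$)
$G{\left(K \right)} = \frac{K}{9}$
$A{\left(-53 \right)} + G{\left(111 \right)} = \left(-27 + 9 \sqrt{-45 - 53}\right) + \frac{1}{9} \cdot 111 = \left(-27 + 9 \sqrt{-98}\right) + \frac{37}{3} = \left(-27 + 9 \cdot 7 i \sqrt{2}\right) + \frac{37}{3} = \left(-27 + 63 i \sqrt{2}\right) + \frac{37}{3} = - \frac{44}{3} + 63 i \sqrt{2}$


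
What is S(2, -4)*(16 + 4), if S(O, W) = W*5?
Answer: -400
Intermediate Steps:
S(O, W) = 5*W
S(2, -4)*(16 + 4) = (5*(-4))*(16 + 4) = -20*20 = -400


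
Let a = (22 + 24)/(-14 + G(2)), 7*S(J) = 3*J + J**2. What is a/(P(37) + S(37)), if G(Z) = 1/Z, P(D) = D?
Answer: -644/46953 ≈ -0.013716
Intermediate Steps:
G(Z) = 1/Z
S(J) = J**2/7 + 3*J/7 (S(J) = (3*J + J**2)/7 = (J**2 + 3*J)/7 = J**2/7 + 3*J/7)
a = -92/27 (a = (22 + 24)/(-14 + 1/2) = 46/(-14 + 1/2) = 46/(-27/2) = 46*(-2/27) = -92/27 ≈ -3.4074)
a/(P(37) + S(37)) = -92/27/(37 + (1/7)*37*(3 + 37)) = -92/27/(37 + (1/7)*37*40) = -92/27/(37 + 1480/7) = -92/27/(1739/7) = (7/1739)*(-92/27) = -644/46953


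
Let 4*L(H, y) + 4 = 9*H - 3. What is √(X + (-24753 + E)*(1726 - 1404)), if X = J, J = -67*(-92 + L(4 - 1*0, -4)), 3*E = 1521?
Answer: I*√31206135/2 ≈ 2793.1*I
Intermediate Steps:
E = 507 (E = (⅓)*1521 = 507)
L(H, y) = -7/4 + 9*H/4 (L(H, y) = -1 + (9*H - 3)/4 = -1 + (-3 + 9*H)/4 = -1 + (-¾ + 9*H/4) = -7/4 + 9*H/4)
J = 22713/4 (J = -67*(-92 + (-7/4 + 9*(4 - 1*0)/4)) = -67*(-92 + (-7/4 + 9*(4 + 0)/4)) = -67*(-92 + (-7/4 + (9/4)*4)) = -67*(-92 + (-7/4 + 9)) = -67*(-92 + 29/4) = -67*(-339/4) = 22713/4 ≈ 5678.3)
X = 22713/4 ≈ 5678.3
√(X + (-24753 + E)*(1726 - 1404)) = √(22713/4 + (-24753 + 507)*(1726 - 1404)) = √(22713/4 - 24246*322) = √(22713/4 - 7807212) = √(-31206135/4) = I*√31206135/2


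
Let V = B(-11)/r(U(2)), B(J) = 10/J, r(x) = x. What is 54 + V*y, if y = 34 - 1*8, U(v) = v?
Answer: 464/11 ≈ 42.182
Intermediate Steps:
y = 26 (y = 34 - 8 = 26)
V = -5/11 (V = (10/(-11))/2 = (10*(-1/11))*(1/2) = -10/11*1/2 = -5/11 ≈ -0.45455)
54 + V*y = 54 - 5/11*26 = 54 - 130/11 = 464/11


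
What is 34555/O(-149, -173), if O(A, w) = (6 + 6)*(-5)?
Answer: -6911/12 ≈ -575.92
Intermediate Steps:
O(A, w) = -60 (O(A, w) = 12*(-5) = -60)
34555/O(-149, -173) = 34555/(-60) = 34555*(-1/60) = -6911/12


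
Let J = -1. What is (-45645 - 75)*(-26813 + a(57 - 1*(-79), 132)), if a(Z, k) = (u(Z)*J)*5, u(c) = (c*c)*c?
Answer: 576259131960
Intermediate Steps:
u(c) = c³ (u(c) = c²*c = c³)
a(Z, k) = -5*Z³ (a(Z, k) = (Z³*(-1))*5 = -Z³*5 = -5*Z³)
(-45645 - 75)*(-26813 + a(57 - 1*(-79), 132)) = (-45645 - 75)*(-26813 - 5*(57 - 1*(-79))³) = -45720*(-26813 - 5*(57 + 79)³) = -45720*(-26813 - 5*136³) = -45720*(-26813 - 5*2515456) = -45720*(-26813 - 12577280) = -45720*(-12604093) = 576259131960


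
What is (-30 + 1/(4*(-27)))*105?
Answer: -113435/36 ≈ -3151.0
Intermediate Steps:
(-30 + 1/(4*(-27)))*105 = (-30 + 1/(-108))*105 = (-30 - 1/108)*105 = -3241/108*105 = -113435/36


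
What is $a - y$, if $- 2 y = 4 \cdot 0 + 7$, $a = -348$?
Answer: $- \frac{689}{2} \approx -344.5$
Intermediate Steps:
$y = - \frac{7}{2}$ ($y = - \frac{4 \cdot 0 + 7}{2} = - \frac{0 + 7}{2} = \left(- \frac{1}{2}\right) 7 = - \frac{7}{2} \approx -3.5$)
$a - y = -348 - - \frac{7}{2} = -348 + \frac{7}{2} = - \frac{689}{2}$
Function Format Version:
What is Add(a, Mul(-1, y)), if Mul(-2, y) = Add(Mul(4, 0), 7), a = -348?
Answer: Rational(-689, 2) ≈ -344.50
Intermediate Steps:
y = Rational(-7, 2) (y = Mul(Rational(-1, 2), Add(Mul(4, 0), 7)) = Mul(Rational(-1, 2), Add(0, 7)) = Mul(Rational(-1, 2), 7) = Rational(-7, 2) ≈ -3.5000)
Add(a, Mul(-1, y)) = Add(-348, Mul(-1, Rational(-7, 2))) = Add(-348, Rational(7, 2)) = Rational(-689, 2)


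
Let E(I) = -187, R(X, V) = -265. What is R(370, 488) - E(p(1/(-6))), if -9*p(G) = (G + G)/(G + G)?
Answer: -78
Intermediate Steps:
p(G) = -1/9 (p(G) = -(G + G)/(9*(G + G)) = -2*G/(9*(2*G)) = -2*G*1/(2*G)/9 = -1/9*1 = -1/9)
R(370, 488) - E(p(1/(-6))) = -265 - 1*(-187) = -265 + 187 = -78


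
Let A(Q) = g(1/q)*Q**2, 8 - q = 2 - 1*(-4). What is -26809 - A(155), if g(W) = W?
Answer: -77643/2 ≈ -38822.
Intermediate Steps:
q = 2 (q = 8 - (2 - 1*(-4)) = 8 - (2 + 4) = 8 - 1*6 = 8 - 6 = 2)
A(Q) = Q**2/2
-26809 - A(155) = -26809 - 155**2/2 = -26809 - 24025/2 = -77643/2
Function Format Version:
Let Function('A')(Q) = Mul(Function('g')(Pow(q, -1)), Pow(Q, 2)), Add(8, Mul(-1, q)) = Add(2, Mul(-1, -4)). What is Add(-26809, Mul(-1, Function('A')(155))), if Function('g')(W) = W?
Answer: Rational(-77643, 2) ≈ -38822.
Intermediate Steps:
q = 2 (q = Add(8, Mul(-1, Add(2, Mul(-1, -4)))) = Add(8, Mul(-1, Add(2, 4))) = Add(8, Mul(-1, 6)) = Add(8, -6) = 2)
Function('A')(Q) = Mul(Rational(1, 2), Pow(Q, 2)) (Function('A')(Q) = Mul(Pow(2, -1), Pow(Q, 2)) = Mul(Rational(1, 2), Pow(Q, 2)))
Add(-26809, Mul(-1, Function('A')(155))) = Add(-26809, Mul(-1, Mul(Rational(1, 2), Pow(155, 2)))) = Add(-26809, Mul(-1, Mul(Rational(1, 2), 24025))) = Add(-26809, Mul(-1, Rational(24025, 2))) = Add(-26809, Rational(-24025, 2)) = Rational(-77643, 2)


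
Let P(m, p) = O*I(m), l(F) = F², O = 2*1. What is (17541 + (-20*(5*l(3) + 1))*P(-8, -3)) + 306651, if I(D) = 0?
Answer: 324192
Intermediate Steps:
O = 2
P(m, p) = 0 (P(m, p) = 2*0 = 0)
(17541 + (-20*(5*l(3) + 1))*P(-8, -3)) + 306651 = (17541 - 20*(5*3² + 1)*0) + 306651 = (17541 - 20*(5*9 + 1)*0) + 306651 = (17541 - 20*(45 + 1)*0) + 306651 = (17541 - 20*46*0) + 306651 = (17541 - 920*0) + 306651 = (17541 + 0) + 306651 = 17541 + 306651 = 324192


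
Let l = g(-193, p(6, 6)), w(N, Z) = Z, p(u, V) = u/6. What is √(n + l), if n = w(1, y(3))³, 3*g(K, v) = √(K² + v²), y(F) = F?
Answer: √(243 + 15*√1490)/3 ≈ 9.5569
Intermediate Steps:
p(u, V) = u/6 (p(u, V) = u*(⅙) = u/6)
g(K, v) = √(K² + v²)/3
l = 5*√1490/3 (l = √((-193)² + ((⅙)*6)²)/3 = √(37249 + 1²)/3 = √(37249 + 1)/3 = √37250/3 = (5*√1490)/3 = 5*√1490/3 ≈ 64.334)
n = 27 (n = 3³ = 27)
√(n + l) = √(27 + 5*√1490/3)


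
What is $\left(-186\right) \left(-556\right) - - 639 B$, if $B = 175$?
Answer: $215241$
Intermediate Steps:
$\left(-186\right) \left(-556\right) - - 639 B = \left(-186\right) \left(-556\right) - \left(-639\right) 175 = 103416 - -111825 = 103416 + 111825 = 215241$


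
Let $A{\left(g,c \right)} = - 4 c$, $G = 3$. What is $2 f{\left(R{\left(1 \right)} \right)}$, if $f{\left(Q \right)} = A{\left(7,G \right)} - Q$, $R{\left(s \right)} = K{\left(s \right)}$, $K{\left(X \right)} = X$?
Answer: $-26$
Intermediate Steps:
$R{\left(s \right)} = s$
$f{\left(Q \right)} = -12 - Q$ ($f{\left(Q \right)} = \left(-4\right) 3 - Q = -12 - Q$)
$2 f{\left(R{\left(1 \right)} \right)} = 2 \left(-12 - 1\right) = 2 \left(-13\right) = -26$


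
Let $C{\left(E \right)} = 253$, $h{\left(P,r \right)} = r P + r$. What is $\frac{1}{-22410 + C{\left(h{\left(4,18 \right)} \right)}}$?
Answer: $- \frac{1}{22157} \approx -4.5132 \cdot 10^{-5}$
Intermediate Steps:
$h{\left(P,r \right)} = r + P r$ ($h{\left(P,r \right)} = P r + r = r + P r$)
$\frac{1}{-22410 + C{\left(h{\left(4,18 \right)} \right)}} = \frac{1}{-22410 + 253} = \frac{1}{-22157} = - \frac{1}{22157}$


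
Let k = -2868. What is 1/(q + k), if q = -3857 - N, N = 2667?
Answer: -1/9392 ≈ -0.00010647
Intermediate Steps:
q = -6524 (q = -3857 - 1*2667 = -3857 - 2667 = -6524)
1/(q + k) = 1/(-6524 - 2868) = 1/(-9392) = -1/9392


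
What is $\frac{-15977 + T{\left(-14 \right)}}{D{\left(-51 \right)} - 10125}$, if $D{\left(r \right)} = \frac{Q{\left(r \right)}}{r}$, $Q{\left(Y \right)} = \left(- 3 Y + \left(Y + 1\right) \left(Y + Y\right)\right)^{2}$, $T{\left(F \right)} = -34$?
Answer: $\frac{5337}{183728} \approx 0.029048$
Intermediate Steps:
$Q{\left(Y \right)} = \left(- 3 Y + 2 Y \left(1 + Y\right)\right)^{2}$ ($Q{\left(Y \right)} = \left(- 3 Y + \left(1 + Y\right) 2 Y\right)^{2} = \left(- 3 Y + 2 Y \left(1 + Y\right)\right)^{2}$)
$D{\left(r \right)} = r \left(-1 + 2 r\right)^{2}$ ($D{\left(r \right)} = \frac{r^{2} \left(-1 + 2 r\right)^{2}}{r} = r \left(-1 + 2 r\right)^{2}$)
$\frac{-15977 + T{\left(-14 \right)}}{D{\left(-51 \right)} - 10125} = \frac{-15977 - 34}{- 51 \left(-1 + 2 \left(-51\right)\right)^{2} - 10125} = - \frac{16011}{- 51 \left(-1 - 102\right)^{2} - 10125} = - \frac{16011}{- 51 \left(-103\right)^{2} - 10125} = - \frac{16011}{\left(-51\right) 10609 - 10125} = - \frac{16011}{-541059 - 10125} = - \frac{16011}{-551184} = \left(-16011\right) \left(- \frac{1}{551184}\right) = \frac{5337}{183728}$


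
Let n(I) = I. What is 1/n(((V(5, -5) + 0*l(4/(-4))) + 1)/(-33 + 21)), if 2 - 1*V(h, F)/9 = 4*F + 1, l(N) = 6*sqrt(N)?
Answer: -6/95 ≈ -0.063158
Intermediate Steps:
V(h, F) = 9 - 36*F (V(h, F) = 18 - 9*(4*F + 1) = 18 - 9*(1 + 4*F) = 18 + (-9 - 36*F) = 9 - 36*F)
1/n(((V(5, -5) + 0*l(4/(-4))) + 1)/(-33 + 21)) = 1/((((9 - 36*(-5)) + 0*(6*sqrt(4/(-4)))) + 1)/(-33 + 21)) = 1/((((9 + 180) + 0*(6*sqrt(4*(-1/4)))) + 1)/(-12)) = 1/(((189 + 0*(6*sqrt(-1))) + 1)*(-1/12)) = 1/(((189 + 0*(6*I)) + 1)*(-1/12)) = 1/(((189 + 0) + 1)*(-1/12)) = 1/((189 + 1)*(-1/12)) = 1/(190*(-1/12)) = 1/(-95/6) = -6/95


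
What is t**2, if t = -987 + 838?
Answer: 22201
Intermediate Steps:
t = -149
t**2 = (-149)**2 = 22201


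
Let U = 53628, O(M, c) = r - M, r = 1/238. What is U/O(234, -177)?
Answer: -12763464/55691 ≈ -229.18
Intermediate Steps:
r = 1/238 ≈ 0.0042017
O(M, c) = 1/238 - M
U/O(234, -177) = 53628/(1/238 - 1*234) = 53628/(1/238 - 234) = 53628/(-55691/238) = 53628*(-238/55691) = -12763464/55691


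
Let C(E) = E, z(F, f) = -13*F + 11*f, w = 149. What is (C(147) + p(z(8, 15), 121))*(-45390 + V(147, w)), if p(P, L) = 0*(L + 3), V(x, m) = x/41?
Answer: -273543921/41 ≈ -6.6718e+6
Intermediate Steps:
V(x, m) = x/41 (V(x, m) = x*(1/41) = x/41)
p(P, L) = 0 (p(P, L) = 0*(3 + L) = 0)
(C(147) + p(z(8, 15), 121))*(-45390 + V(147, w)) = (147 + 0)*(-45390 + (1/41)*147) = 147*(-45390 + 147/41) = 147*(-1860843/41) = -273543921/41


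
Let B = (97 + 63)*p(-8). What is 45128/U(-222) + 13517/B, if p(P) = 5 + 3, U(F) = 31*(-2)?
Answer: -28462893/39680 ≈ -717.31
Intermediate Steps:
U(F) = -62
p(P) = 8
B = 1280 (B = (97 + 63)*8 = 160*8 = 1280)
45128/U(-222) + 13517/B = 45128/(-62) + 13517/1280 = 45128*(-1/62) + 13517*(1/1280) = -22564/31 + 13517/1280 = -28462893/39680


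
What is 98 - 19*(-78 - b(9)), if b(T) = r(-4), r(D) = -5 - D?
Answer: 1561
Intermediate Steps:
b(T) = -1 (b(T) = -5 - 1*(-4) = -5 + 4 = -1)
98 - 19*(-78 - b(9)) = 98 - 19*(-78 - 1*(-1)) = 98 - 19*(-78 + 1) = 98 - 19*(-77) = 98 + 1463 = 1561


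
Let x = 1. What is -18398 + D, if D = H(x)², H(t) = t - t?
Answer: -18398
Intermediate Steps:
H(t) = 0
D = 0 (D = 0² = 0)
-18398 + D = -18398 + 0 = -18398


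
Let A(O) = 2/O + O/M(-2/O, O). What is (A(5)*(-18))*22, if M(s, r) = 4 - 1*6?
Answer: 4158/5 ≈ 831.60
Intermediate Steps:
M(s, r) = -2 (M(s, r) = 4 - 6 = -2)
A(O) = 2/O - O/2 (A(O) = 2/O + O/(-2) = 2/O + O*(-½) = 2/O - O/2)
(A(5)*(-18))*22 = ((2/5 - ½*5)*(-18))*22 = ((2*(⅕) - 5/2)*(-18))*22 = ((⅖ - 5/2)*(-18))*22 = -21/10*(-18)*22 = (189/5)*22 = 4158/5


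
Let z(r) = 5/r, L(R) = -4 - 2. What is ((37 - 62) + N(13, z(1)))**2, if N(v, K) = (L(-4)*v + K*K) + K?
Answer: 5329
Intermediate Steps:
L(R) = -6
N(v, K) = K + K**2 - 6*v (N(v, K) = (-6*v + K*K) + K = (-6*v + K**2) + K = (K**2 - 6*v) + K = K + K**2 - 6*v)
((37 - 62) + N(13, z(1)))**2 = ((37 - 62) + (5/1 + (5/1)**2 - 6*13))**2 = (-25 + (5*1 + (5*1)**2 - 78))**2 = (-25 + (5 + 5**2 - 78))**2 = (-25 + (5 + 25 - 78))**2 = (-25 - 48)**2 = (-73)**2 = 5329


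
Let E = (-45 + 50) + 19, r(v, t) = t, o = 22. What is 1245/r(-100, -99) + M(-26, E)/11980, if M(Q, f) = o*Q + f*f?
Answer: -1242892/98835 ≈ -12.575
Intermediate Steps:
E = 24 (E = 5 + 19 = 24)
M(Q, f) = f**2 + 22*Q (M(Q, f) = 22*Q + f*f = 22*Q + f**2 = f**2 + 22*Q)
1245/r(-100, -99) + M(-26, E)/11980 = 1245/(-99) + (24**2 + 22*(-26))/11980 = 1245*(-1/99) + (576 - 572)*(1/11980) = -415/33 + 4*(1/11980) = -415/33 + 1/2995 = -1242892/98835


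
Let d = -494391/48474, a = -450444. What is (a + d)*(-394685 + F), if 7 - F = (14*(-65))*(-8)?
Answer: 487604460510357/2693 ≈ 1.8106e+11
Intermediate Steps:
d = -164797/16158 (d = -494391*1/48474 = -164797/16158 ≈ -10.199)
F = -7273 (F = 7 - 14*(-65)*(-8) = 7 - (-910)*(-8) = 7 - 1*7280 = 7 - 7280 = -7273)
(a + d)*(-394685 + F) = (-450444 - 164797/16158)*(-394685 - 7273) = -7278438949/16158*(-401958) = 487604460510357/2693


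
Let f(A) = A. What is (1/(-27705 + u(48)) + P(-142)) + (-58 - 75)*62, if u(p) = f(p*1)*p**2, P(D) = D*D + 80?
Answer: 994478227/82887 ≈ 11998.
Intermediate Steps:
P(D) = 80 + D**2 (P(D) = D**2 + 80 = 80 + D**2)
u(p) = p**3 (u(p) = (p*1)*p**2 = p*p**2 = p**3)
(1/(-27705 + u(48)) + P(-142)) + (-58 - 75)*62 = (1/(-27705 + 48**3) + (80 + (-142)**2)) + (-58 - 75)*62 = (1/(-27705 + 110592) + (80 + 20164)) - 133*62 = (1/82887 + 20244) - 8246 = 1677964429/82887 - 8246 = 994478227/82887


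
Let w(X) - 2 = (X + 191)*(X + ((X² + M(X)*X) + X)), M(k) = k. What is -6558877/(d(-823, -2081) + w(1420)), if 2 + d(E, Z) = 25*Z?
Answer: -6558877/6501364015 ≈ -0.0010088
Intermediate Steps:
d(E, Z) = -2 + 25*Z
w(X) = 2 + (191 + X)*(2*X + 2*X²) (w(X) = 2 + (X + 191)*(X + ((X² + X*X) + X)) = 2 + (191 + X)*(X + ((X² + X²) + X)) = 2 + (191 + X)*(X + (2*X² + X)) = 2 + (191 + X)*(X + (X + 2*X²)) = 2 + (191 + X)*(2*X + 2*X²))
-6558877/(d(-823, -2081) + w(1420)) = -6558877/((-2 + 25*(-2081)) + (2 + 2*1420³ + 382*1420 + 384*1420²)) = -6558877/((-2 - 52025) + (2 + 2*2863288000 + 542440 + 384*2016400)) = -6558877/(-52027 + (2 + 5726576000 + 542440 + 774297600)) = -6558877/(-52027 + 6501416042) = -6558877/6501364015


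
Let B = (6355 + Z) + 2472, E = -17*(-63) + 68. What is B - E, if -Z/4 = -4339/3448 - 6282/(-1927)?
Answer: 12757037829/1661074 ≈ 7680.0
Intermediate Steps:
Z = -13299083/1661074 (Z = -4*(-4339/3448 - 6282/(-1927)) = -4*(-4339*1/3448 - 6282*(-1/1927)) = -4*(-4339/3448 + 6282/1927) = -4*13299083/6644296 = -13299083/1661074 ≈ -8.0063)
E = 1139 (E = 1071 + 68 = 1139)
B = 14649001115/1661074 (B = (6355 - 13299083/1661074) + 2472 = 10542826187/1661074 + 2472 = 14649001115/1661074 ≈ 8819.0)
B - E = 14649001115/1661074 - 1*1139 = 14649001115/1661074 - 1139 = 12757037829/1661074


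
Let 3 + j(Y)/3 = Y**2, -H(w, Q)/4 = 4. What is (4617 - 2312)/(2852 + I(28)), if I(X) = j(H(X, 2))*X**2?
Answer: 2305/597908 ≈ 0.0038551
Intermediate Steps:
H(w, Q) = -16 (H(w, Q) = -4*4 = -16)
j(Y) = -9 + 3*Y**2
I(X) = 759*X**2 (I(X) = (-9 + 3*(-16)**2)*X**2 = (-9 + 3*256)*X**2 = (-9 + 768)*X**2 = 759*X**2)
(4617 - 2312)/(2852 + I(28)) = (4617 - 2312)/(2852 + 759*28**2) = 2305/(2852 + 759*784) = 2305/(2852 + 595056) = 2305/597908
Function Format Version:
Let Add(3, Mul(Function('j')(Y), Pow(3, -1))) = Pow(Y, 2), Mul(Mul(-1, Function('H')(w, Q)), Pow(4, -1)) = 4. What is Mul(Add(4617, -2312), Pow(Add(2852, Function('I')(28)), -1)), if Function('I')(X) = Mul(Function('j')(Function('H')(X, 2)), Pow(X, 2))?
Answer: Rational(2305, 597908) ≈ 0.0038551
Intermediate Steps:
Function('H')(w, Q) = -16 (Function('H')(w, Q) = Mul(-4, 4) = -16)
Function('j')(Y) = Add(-9, Mul(3, Pow(Y, 2)))
Function('I')(X) = Mul(759, Pow(X, 2)) (Function('I')(X) = Mul(Add(-9, Mul(3, Pow(-16, 2))), Pow(X, 2)) = Mul(Add(-9, Mul(3, 256)), Pow(X, 2)) = Mul(Add(-9, 768), Pow(X, 2)) = Mul(759, Pow(X, 2)))
Mul(Add(4617, -2312), Pow(Add(2852, Function('I')(28)), -1)) = Mul(Add(4617, -2312), Pow(Add(2852, Mul(759, Pow(28, 2))), -1)) = Mul(2305, Pow(Add(2852, Mul(759, 784)), -1)) = Mul(2305, Pow(Add(2852, 595056), -1)) = Mul(2305, Pow(597908, -1)) = Mul(2305, Rational(1, 597908)) = Rational(2305, 597908)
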